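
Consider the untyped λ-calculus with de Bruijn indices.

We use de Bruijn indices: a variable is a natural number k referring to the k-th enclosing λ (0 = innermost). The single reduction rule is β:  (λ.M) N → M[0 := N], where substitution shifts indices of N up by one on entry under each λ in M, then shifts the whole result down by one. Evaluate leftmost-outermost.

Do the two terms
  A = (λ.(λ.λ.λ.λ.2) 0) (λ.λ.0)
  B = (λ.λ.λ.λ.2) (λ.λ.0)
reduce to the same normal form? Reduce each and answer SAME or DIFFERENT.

Answer: SAME — A ⇓ λ.λ.λ.2, B ⇓ λ.λ.λ.2

Reduction:
Term A:
  start: (λ.(λ.λ.λ.λ.2) 0) (λ.λ.0)
  step 1: (λ.λ.λ.λ.2) (λ.λ.0)
  step 2: λ.λ.λ.2

Term B:
  start: (λ.λ.λ.λ.2) (λ.λ.0)
  step 1: λ.λ.λ.2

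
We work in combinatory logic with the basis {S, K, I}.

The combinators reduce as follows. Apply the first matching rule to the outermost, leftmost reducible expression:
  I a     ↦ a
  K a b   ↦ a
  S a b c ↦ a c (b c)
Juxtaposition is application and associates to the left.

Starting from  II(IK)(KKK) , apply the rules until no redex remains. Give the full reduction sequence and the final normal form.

  start: II(IK)(KKK)
  step 1: I(IK)(KKK)
  step 2: IK(KKK)
  step 3: K(KKK)
  step 4: KK

Answer: normal form = KK  (in 4 steps)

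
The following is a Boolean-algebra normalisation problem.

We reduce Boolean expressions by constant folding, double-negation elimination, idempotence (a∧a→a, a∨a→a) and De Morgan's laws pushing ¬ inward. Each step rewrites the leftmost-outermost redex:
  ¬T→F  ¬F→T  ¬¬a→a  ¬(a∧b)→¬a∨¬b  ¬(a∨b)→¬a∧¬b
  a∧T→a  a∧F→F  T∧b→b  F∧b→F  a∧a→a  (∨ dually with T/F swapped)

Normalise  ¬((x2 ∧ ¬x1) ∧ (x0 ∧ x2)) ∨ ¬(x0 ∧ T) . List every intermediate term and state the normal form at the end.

Answer: normal form = ((¬x2 ∨ x1) ∨ (¬x0 ∨ ¬x2)) ∨ ¬x0  (in 7 steps)

Working:
  start: ¬((x2 ∧ ¬x1) ∧ (x0 ∧ x2)) ∨ ¬(x0 ∧ T)
  [1] (¬(x2 ∧ ¬x1) ∨ ¬(x0 ∧ x2)) ∨ ¬(x0 ∧ T)
  [2] ((¬x2 ∨ ¬¬x1) ∨ ¬(x0 ∧ x2)) ∨ ¬(x0 ∧ T)
  [3] ((¬x2 ∨ x1) ∨ ¬(x0 ∧ x2)) ∨ ¬(x0 ∧ T)
  [4] ((¬x2 ∨ x1) ∨ (¬x0 ∨ ¬x2)) ∨ ¬(x0 ∧ T)
  [5] ((¬x2 ∨ x1) ∨ (¬x0 ∨ ¬x2)) ∨ (¬x0 ∨ ¬T)
  [6] ((¬x2 ∨ x1) ∨ (¬x0 ∨ ¬x2)) ∨ (¬x0 ∨ F)
  [7] ((¬x2 ∨ x1) ∨ (¬x0 ∨ ¬x2)) ∨ ¬x0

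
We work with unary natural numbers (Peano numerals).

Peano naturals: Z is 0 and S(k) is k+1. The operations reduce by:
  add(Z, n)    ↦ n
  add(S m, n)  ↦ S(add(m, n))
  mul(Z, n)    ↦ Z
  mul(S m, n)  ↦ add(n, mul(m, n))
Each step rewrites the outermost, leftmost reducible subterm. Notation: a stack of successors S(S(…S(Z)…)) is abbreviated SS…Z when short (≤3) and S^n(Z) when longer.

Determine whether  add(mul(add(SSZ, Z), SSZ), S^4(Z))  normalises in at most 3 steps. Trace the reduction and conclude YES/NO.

Answer: NO — after 3 steps the term is add(S(add(SZ, mul(add(SZ, Z), SSZ))), S^4(Z)), not yet normal

Working:
  start: add(mul(add(SSZ, Z), SSZ), S^4(Z))
  step 1: add(mul(S(add(SZ, Z)), SSZ), S^4(Z))
  step 2: add(add(SSZ, mul(add(SZ, Z), SSZ)), S^4(Z))
  step 3: add(S(add(SZ, mul(add(SZ, Z), SSZ))), S^4(Z))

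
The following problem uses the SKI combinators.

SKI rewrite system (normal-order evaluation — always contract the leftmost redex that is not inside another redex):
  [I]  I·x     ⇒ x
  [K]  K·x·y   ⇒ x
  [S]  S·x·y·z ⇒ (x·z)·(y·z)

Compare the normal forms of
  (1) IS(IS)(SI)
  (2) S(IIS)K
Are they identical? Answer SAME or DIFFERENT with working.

Term A:
  start: IS(IS)(SI)
  →1  S(IS)(SI)
  →2  SS(SI)

Term B:
  start: S(IIS)K
  →1  S(IS)K
  →2  SSK

Answer: DIFFERENT — A ⇓ SS(SI), B ⇓ SSK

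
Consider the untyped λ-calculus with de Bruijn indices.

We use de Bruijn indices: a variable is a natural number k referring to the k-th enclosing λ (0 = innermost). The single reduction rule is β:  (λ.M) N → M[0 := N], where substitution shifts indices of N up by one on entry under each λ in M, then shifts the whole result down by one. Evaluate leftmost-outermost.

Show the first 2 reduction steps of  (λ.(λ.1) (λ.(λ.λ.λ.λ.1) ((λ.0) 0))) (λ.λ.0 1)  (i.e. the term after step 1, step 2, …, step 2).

  start: (λ.(λ.1) (λ.(λ.λ.λ.λ.1) ((λ.0) 0))) (λ.λ.0 1)
  step 1: (λ.λ.λ.0 1) (λ.(λ.λ.λ.λ.1) ((λ.0) 0))
  step 2: λ.λ.0 1

Answer: after 2 steps: λ.λ.0 1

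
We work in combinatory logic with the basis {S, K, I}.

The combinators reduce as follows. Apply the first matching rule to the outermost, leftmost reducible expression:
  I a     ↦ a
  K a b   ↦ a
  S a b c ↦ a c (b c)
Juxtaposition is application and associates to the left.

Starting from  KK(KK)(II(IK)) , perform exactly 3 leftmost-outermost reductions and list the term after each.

  start: KK(KK)(II(IK))
  →1  K(II(IK))
  →2  K(I(IK))
  →3  K(IK)

Answer: after 3 steps: K(IK)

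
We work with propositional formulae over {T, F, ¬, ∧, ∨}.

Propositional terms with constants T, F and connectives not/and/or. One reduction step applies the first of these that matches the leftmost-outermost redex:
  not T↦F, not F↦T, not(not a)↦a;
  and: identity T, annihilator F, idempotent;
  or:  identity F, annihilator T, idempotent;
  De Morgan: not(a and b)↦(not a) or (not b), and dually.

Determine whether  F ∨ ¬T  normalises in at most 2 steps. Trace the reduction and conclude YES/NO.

  start: F ∨ ¬T
  →1  ¬T
  →2  F

Answer: YES — reaches normal form F in 2 ≤ 2 steps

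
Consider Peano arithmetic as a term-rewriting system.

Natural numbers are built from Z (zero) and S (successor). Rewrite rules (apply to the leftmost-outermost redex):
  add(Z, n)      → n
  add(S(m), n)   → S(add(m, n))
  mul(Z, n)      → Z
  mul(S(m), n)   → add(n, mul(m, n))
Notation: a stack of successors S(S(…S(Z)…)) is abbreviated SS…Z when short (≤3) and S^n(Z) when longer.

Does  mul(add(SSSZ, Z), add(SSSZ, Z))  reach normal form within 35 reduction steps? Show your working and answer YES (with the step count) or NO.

  start: mul(add(SSSZ, Z), add(SSSZ, Z))
  step 1: mul(S(add(SSZ, Z)), add(SSSZ, Z))
  step 2: add(add(SSSZ, Z), mul(add(SSZ, Z), add(SSSZ, Z)))
  step 3: add(S(add(SSZ, Z)), mul(add(SSZ, Z), add(SSSZ, Z)))
  step 4: S(add(add(SSZ, Z), mul(add(SSZ, Z), add(SSSZ, Z))))
  step 5: S(add(S(add(SZ, Z)), mul(add(SSZ, Z), add(SSSZ, Z))))
  step 6: S(S(add(add(SZ, Z), mul(add(SSZ, Z), add(SSSZ, Z)))))
  step 7: S(S(add(S(add(Z, Z)), mul(add(SSZ, Z), add(SSSZ, Z)))))
  step 8: S(S(S(add(add(Z, Z), mul(add(SSZ, Z), add(SSSZ, Z))))))
  step 9: S(S(S(add(Z, mul(add(SSZ, Z), add(SSSZ, Z))))))
  step 10: S(S(S(mul(add(SSZ, Z), add(SSSZ, Z)))))
  step 11: S(S(S(mul(S(add(SZ, Z)), add(SSSZ, Z)))))
  step 12: S(S(S(add(add(SSSZ, Z), mul(add(SZ, Z), add(SSSZ, Z))))))
  step 13: S(S(S(add(S(add(SSZ, Z)), mul(add(SZ, Z), add(SSSZ, Z))))))
  step 14: S(S(S(S(add(add(SSZ, Z), mul(add(SZ, Z), add(SSSZ, Z)))))))
  step 15: S(S(S(S(add(S(add(SZ, Z)), mul(add(SZ, Z), add(SSSZ, Z)))))))
  step 16: S(S(S(S(S(add(add(SZ, Z), mul(add(SZ, Z), add(SSSZ, Z))))))))
  step 17: S(S(S(S(S(add(S(add(Z, Z)), mul(add(SZ, Z), add(SSSZ, Z))))))))
  step 18: S(S(S(S(S(S(add(add(Z, Z), mul(add(SZ, Z), add(SSSZ, Z)))))))))
  step 19: S(S(S(S(S(S(add(Z, mul(add(SZ, Z), add(SSSZ, Z)))))))))
  step 20: S(S(S(S(S(S(mul(add(SZ, Z), add(SSSZ, Z))))))))
  step 21: S(S(S(S(S(S(mul(S(add(Z, Z)), add(SSSZ, Z))))))))
  step 22: S(S(S(S(S(S(add(add(SSSZ, Z), mul(add(Z, Z), add(SSSZ, Z)))))))))
  step 23: S(S(S(S(S(S(add(S(add(SSZ, Z)), mul(add(Z, Z), add(SSSZ, Z)))))))))
  step 24: S(S(S(S(S(S(S(add(add(SSZ, Z), mul(add(Z, Z), add(SSSZ, Z))))))))))
  step 25: S(S(S(S(S(S(S(add(S(add(SZ, Z)), mul(add(Z, Z), add(SSSZ, Z))))))))))
  step 26: S(S(S(S(S(S(S(S(add(add(SZ, Z), mul(add(Z, Z), add(SSSZ, Z)))))))))))
  step 27: S(S(S(S(S(S(S(S(add(S(add(Z, Z)), mul(add(Z, Z), add(SSSZ, Z)))))))))))
  step 28: S(S(S(S(S(S(S(S(S(add(add(Z, Z), mul(add(Z, Z), add(SSSZ, Z))))))))))))
  step 29: S(S(S(S(S(S(S(S(S(add(Z, mul(add(Z, Z), add(SSSZ, Z))))))))))))
  step 30: S(S(S(S(S(S(S(S(S(mul(add(Z, Z), add(SSSZ, Z)))))))))))
  step 31: S(S(S(S(S(S(S(S(S(mul(Z, add(SSSZ, Z)))))))))))
  step 32: S^9(Z)

Answer: YES — reaches normal form S^9(Z) in 32 ≤ 35 steps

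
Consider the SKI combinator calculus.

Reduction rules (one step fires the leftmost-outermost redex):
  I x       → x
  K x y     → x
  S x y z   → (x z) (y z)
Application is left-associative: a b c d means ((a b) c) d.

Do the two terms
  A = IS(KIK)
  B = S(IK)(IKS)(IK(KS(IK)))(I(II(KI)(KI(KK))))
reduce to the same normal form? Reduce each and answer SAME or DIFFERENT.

Term A:
  start: IS(KIK)
  [1] S(KIK)
  [2] SI

Term B:
  start: S(IK)(IKS)(IK(KS(IK)))(I(II(KI)(KI(KK))))
  [1] IK(IK(KS(IK)))(IKS(IK(KS(IK))))(I(II(KI)(KI(KK))))
  [2] K(IK(KS(IK)))(IKS(IK(KS(IK))))(I(II(KI)(KI(KK))))
  [3] IK(KS(IK))(I(II(KI)(KI(KK))))
  [4] K(KS(IK))(I(II(KI)(KI(KK))))
  [5] KS(IK)
  [6] S

Answer: DIFFERENT — A ⇓ SI, B ⇓ S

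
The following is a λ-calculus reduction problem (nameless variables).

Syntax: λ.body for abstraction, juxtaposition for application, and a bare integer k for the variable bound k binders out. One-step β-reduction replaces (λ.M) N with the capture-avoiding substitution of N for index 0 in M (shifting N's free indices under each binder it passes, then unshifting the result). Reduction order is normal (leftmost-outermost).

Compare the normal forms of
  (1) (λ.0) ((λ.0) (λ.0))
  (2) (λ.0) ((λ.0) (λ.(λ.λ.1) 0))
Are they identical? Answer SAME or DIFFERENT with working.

Term A:
  start: (λ.0) ((λ.0) (λ.0))
  [1] (λ.0) (λ.0)
  [2] λ.0

Term B:
  start: (λ.0) ((λ.0) (λ.(λ.λ.1) 0))
  [1] (λ.0) (λ.(λ.λ.1) 0)
  [2] λ.(λ.λ.1) 0
  [3] λ.λ.1

Answer: DIFFERENT — A ⇓ λ.0, B ⇓ λ.λ.1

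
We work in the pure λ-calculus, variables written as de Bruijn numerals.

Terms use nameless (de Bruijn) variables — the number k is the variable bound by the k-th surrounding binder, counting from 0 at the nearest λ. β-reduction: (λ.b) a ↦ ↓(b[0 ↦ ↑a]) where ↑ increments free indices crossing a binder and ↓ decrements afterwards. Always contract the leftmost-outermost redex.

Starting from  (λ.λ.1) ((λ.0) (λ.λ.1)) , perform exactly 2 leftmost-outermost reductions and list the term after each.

  start: (λ.λ.1) ((λ.0) (λ.λ.1))
  →1  λ.(λ.0) (λ.λ.1)
  →2  λ.λ.λ.1

Answer: after 2 steps: λ.λ.λ.1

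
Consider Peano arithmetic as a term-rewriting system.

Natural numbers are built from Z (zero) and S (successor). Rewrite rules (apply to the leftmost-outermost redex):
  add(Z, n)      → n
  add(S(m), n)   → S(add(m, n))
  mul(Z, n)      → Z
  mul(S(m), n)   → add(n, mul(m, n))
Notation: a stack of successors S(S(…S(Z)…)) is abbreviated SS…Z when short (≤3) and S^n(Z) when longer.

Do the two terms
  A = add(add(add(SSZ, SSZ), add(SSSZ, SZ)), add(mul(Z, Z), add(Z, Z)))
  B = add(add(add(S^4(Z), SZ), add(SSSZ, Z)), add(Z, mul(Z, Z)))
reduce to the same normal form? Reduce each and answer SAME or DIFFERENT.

Answer: SAME — A ⇓ S^8(Z), B ⇓ S^8(Z)

Reduction:
Term A:
  start: add(add(add(SSZ, SSZ), add(SSSZ, SZ)), add(mul(Z, Z), add(Z, Z)))
  step 1: add(add(S(add(SZ, SSZ)), add(SSSZ, SZ)), add(mul(Z, Z), add(Z, Z)))
  step 2: add(S(add(add(SZ, SSZ), add(SSSZ, SZ))), add(mul(Z, Z), add(Z, Z)))
  step 3: S(add(add(add(SZ, SSZ), add(SSSZ, SZ)), add(mul(Z, Z), add(Z, Z))))
  step 4: S(add(add(S(add(Z, SSZ)), add(SSSZ, SZ)), add(mul(Z, Z), add(Z, Z))))
  step 5: S(add(S(add(add(Z, SSZ), add(SSSZ, SZ))), add(mul(Z, Z), add(Z, Z))))
  step 6: S(S(add(add(add(Z, SSZ), add(SSSZ, SZ)), add(mul(Z, Z), add(Z, Z)))))
  step 7: S(S(add(add(SSZ, add(SSSZ, SZ)), add(mul(Z, Z), add(Z, Z)))))
  step 8: S(S(add(S(add(SZ, add(SSSZ, SZ))), add(mul(Z, Z), add(Z, Z)))))
  step 9: S(S(S(add(add(SZ, add(SSSZ, SZ)), add(mul(Z, Z), add(Z, Z))))))
  step 10: S(S(S(add(S(add(Z, add(SSSZ, SZ))), add(mul(Z, Z), add(Z, Z))))))
  step 11: S(S(S(S(add(add(Z, add(SSSZ, SZ)), add(mul(Z, Z), add(Z, Z)))))))
  step 12: S(S(S(S(add(add(SSSZ, SZ), add(mul(Z, Z), add(Z, Z)))))))
  step 13: S(S(S(S(add(S(add(SSZ, SZ)), add(mul(Z, Z), add(Z, Z)))))))
  step 14: S(S(S(S(S(add(add(SSZ, SZ), add(mul(Z, Z), add(Z, Z))))))))
  step 15: S(S(S(S(S(add(S(add(SZ, SZ)), add(mul(Z, Z), add(Z, Z))))))))
  step 16: S(S(S(S(S(S(add(add(SZ, SZ), add(mul(Z, Z), add(Z, Z)))))))))
  step 17: S(S(S(S(S(S(add(S(add(Z, SZ)), add(mul(Z, Z), add(Z, Z)))))))))
  step 18: S(S(S(S(S(S(S(add(add(Z, SZ), add(mul(Z, Z), add(Z, Z))))))))))
  step 19: S(S(S(S(S(S(S(add(SZ, add(mul(Z, Z), add(Z, Z))))))))))
  step 20: S(S(S(S(S(S(S(S(add(Z, add(mul(Z, Z), add(Z, Z)))))))))))
  step 21: S(S(S(S(S(S(S(S(add(mul(Z, Z), add(Z, Z))))))))))
  step 22: S(S(S(S(S(S(S(S(add(Z, add(Z, Z))))))))))
  step 23: S(S(S(S(S(S(S(S(add(Z, Z)))))))))
  step 24: S^8(Z)

Term B:
  start: add(add(add(S^4(Z), SZ), add(SSSZ, Z)), add(Z, mul(Z, Z)))
  step 1: add(add(S(add(SSSZ, SZ)), add(SSSZ, Z)), add(Z, mul(Z, Z)))
  step 2: add(S(add(add(SSSZ, SZ), add(SSSZ, Z))), add(Z, mul(Z, Z)))
  step 3: S(add(add(add(SSSZ, SZ), add(SSSZ, Z)), add(Z, mul(Z, Z))))
  step 4: S(add(add(S(add(SSZ, SZ)), add(SSSZ, Z)), add(Z, mul(Z, Z))))
  step 5: S(add(S(add(add(SSZ, SZ), add(SSSZ, Z))), add(Z, mul(Z, Z))))
  step 6: S(S(add(add(add(SSZ, SZ), add(SSSZ, Z)), add(Z, mul(Z, Z)))))
  step 7: S(S(add(add(S(add(SZ, SZ)), add(SSSZ, Z)), add(Z, mul(Z, Z)))))
  step 8: S(S(add(S(add(add(SZ, SZ), add(SSSZ, Z))), add(Z, mul(Z, Z)))))
  step 9: S(S(S(add(add(add(SZ, SZ), add(SSSZ, Z)), add(Z, mul(Z, Z))))))
  step 10: S(S(S(add(add(S(add(Z, SZ)), add(SSSZ, Z)), add(Z, mul(Z, Z))))))
  step 11: S(S(S(add(S(add(add(Z, SZ), add(SSSZ, Z))), add(Z, mul(Z, Z))))))
  step 12: S(S(S(S(add(add(add(Z, SZ), add(SSSZ, Z)), add(Z, mul(Z, Z)))))))
  step 13: S(S(S(S(add(add(SZ, add(SSSZ, Z)), add(Z, mul(Z, Z)))))))
  step 14: S(S(S(S(add(S(add(Z, add(SSSZ, Z))), add(Z, mul(Z, Z)))))))
  step 15: S(S(S(S(S(add(add(Z, add(SSSZ, Z)), add(Z, mul(Z, Z))))))))
  step 16: S(S(S(S(S(add(add(SSSZ, Z), add(Z, mul(Z, Z))))))))
  step 17: S(S(S(S(S(add(S(add(SSZ, Z)), add(Z, mul(Z, Z))))))))
  step 18: S(S(S(S(S(S(add(add(SSZ, Z), add(Z, mul(Z, Z)))))))))
  step 19: S(S(S(S(S(S(add(S(add(SZ, Z)), add(Z, mul(Z, Z)))))))))
  step 20: S(S(S(S(S(S(S(add(add(SZ, Z), add(Z, mul(Z, Z))))))))))
  step 21: S(S(S(S(S(S(S(add(S(add(Z, Z)), add(Z, mul(Z, Z))))))))))
  step 22: S(S(S(S(S(S(S(S(add(add(Z, Z), add(Z, mul(Z, Z)))))))))))
  step 23: S(S(S(S(S(S(S(S(add(Z, add(Z, mul(Z, Z)))))))))))
  step 24: S(S(S(S(S(S(S(S(add(Z, mul(Z, Z))))))))))
  step 25: S(S(S(S(S(S(S(S(mul(Z, Z)))))))))
  step 26: S^8(Z)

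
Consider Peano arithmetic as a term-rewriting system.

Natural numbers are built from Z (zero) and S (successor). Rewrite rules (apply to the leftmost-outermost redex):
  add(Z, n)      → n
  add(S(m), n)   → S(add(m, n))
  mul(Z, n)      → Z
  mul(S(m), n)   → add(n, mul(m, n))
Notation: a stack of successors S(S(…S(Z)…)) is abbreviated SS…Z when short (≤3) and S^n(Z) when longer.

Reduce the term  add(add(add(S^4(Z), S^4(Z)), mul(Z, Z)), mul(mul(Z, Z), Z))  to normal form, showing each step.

Answer: normal form = S^8(Z)  (in 26 steps)

Reduction:
  start: add(add(add(S^4(Z), S^4(Z)), mul(Z, Z)), mul(mul(Z, Z), Z))
  →1  add(add(S(add(SSSZ, S^4(Z))), mul(Z, Z)), mul(mul(Z, Z), Z))
  →2  add(S(add(add(SSSZ, S^4(Z)), mul(Z, Z))), mul(mul(Z, Z), Z))
  →3  S(add(add(add(SSSZ, S^4(Z)), mul(Z, Z)), mul(mul(Z, Z), Z)))
  →4  S(add(add(S(add(SSZ, S^4(Z))), mul(Z, Z)), mul(mul(Z, Z), Z)))
  →5  S(add(S(add(add(SSZ, S^4(Z)), mul(Z, Z))), mul(mul(Z, Z), Z)))
  →6  S(S(add(add(add(SSZ, S^4(Z)), mul(Z, Z)), mul(mul(Z, Z), Z))))
  →7  S(S(add(add(S(add(SZ, S^4(Z))), mul(Z, Z)), mul(mul(Z, Z), Z))))
  →8  S(S(add(S(add(add(SZ, S^4(Z)), mul(Z, Z))), mul(mul(Z, Z), Z))))
  →9  S(S(S(add(add(add(SZ, S^4(Z)), mul(Z, Z)), mul(mul(Z, Z), Z)))))
  →10  S(S(S(add(add(S(add(Z, S^4(Z))), mul(Z, Z)), mul(mul(Z, Z), Z)))))
  →11  S(S(S(add(S(add(add(Z, S^4(Z)), mul(Z, Z))), mul(mul(Z, Z), Z)))))
  →12  S(S(S(S(add(add(add(Z, S^4(Z)), mul(Z, Z)), mul(mul(Z, Z), Z))))))
  →13  S(S(S(S(add(add(S^4(Z), mul(Z, Z)), mul(mul(Z, Z), Z))))))
  →14  S(S(S(S(add(S(add(SSSZ, mul(Z, Z))), mul(mul(Z, Z), Z))))))
  →15  S(S(S(S(S(add(add(SSSZ, mul(Z, Z)), mul(mul(Z, Z), Z)))))))
  →16  S(S(S(S(S(add(S(add(SSZ, mul(Z, Z))), mul(mul(Z, Z), Z)))))))
  →17  S(S(S(S(S(S(add(add(SSZ, mul(Z, Z)), mul(mul(Z, Z), Z))))))))
  →18  S(S(S(S(S(S(add(S(add(SZ, mul(Z, Z))), mul(mul(Z, Z), Z))))))))
  →19  S(S(S(S(S(S(S(add(add(SZ, mul(Z, Z)), mul(mul(Z, Z), Z)))))))))
  →20  S(S(S(S(S(S(S(add(S(add(Z, mul(Z, Z))), mul(mul(Z, Z), Z)))))))))
  →21  S(S(S(S(S(S(S(S(add(add(Z, mul(Z, Z)), mul(mul(Z, Z), Z))))))))))
  →22  S(S(S(S(S(S(S(S(add(mul(Z, Z), mul(mul(Z, Z), Z))))))))))
  →23  S(S(S(S(S(S(S(S(add(Z, mul(mul(Z, Z), Z))))))))))
  →24  S(S(S(S(S(S(S(S(mul(mul(Z, Z), Z)))))))))
  →25  S(S(S(S(S(S(S(S(mul(Z, Z)))))))))
  →26  S^8(Z)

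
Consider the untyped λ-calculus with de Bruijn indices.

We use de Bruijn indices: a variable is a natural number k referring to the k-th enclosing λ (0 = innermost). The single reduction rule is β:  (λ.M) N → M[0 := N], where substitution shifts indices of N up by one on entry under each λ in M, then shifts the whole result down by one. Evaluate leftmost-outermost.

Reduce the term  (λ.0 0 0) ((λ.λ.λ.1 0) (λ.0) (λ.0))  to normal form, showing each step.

Answer: normal form = λ.0  (in 12 steps)

Working:
  start: (λ.0 0 0) ((λ.λ.λ.1 0) (λ.0) (λ.0))
  →1  (λ.λ.λ.1 0) (λ.0) (λ.0) ((λ.λ.λ.1 0) (λ.0) (λ.0)) ((λ.λ.λ.1 0) (λ.0) (λ.0))
  →2  (λ.λ.1 0) (λ.0) ((λ.λ.λ.1 0) (λ.0) (λ.0)) ((λ.λ.λ.1 0) (λ.0) (λ.0))
  →3  (λ.(λ.0) 0) ((λ.λ.λ.1 0) (λ.0) (λ.0)) ((λ.λ.λ.1 0) (λ.0) (λ.0))
  →4  (λ.0) ((λ.λ.λ.1 0) (λ.0) (λ.0)) ((λ.λ.λ.1 0) (λ.0) (λ.0))
  →5  (λ.λ.λ.1 0) (λ.0) (λ.0) ((λ.λ.λ.1 0) (λ.0) (λ.0))
  →6  (λ.λ.1 0) (λ.0) ((λ.λ.λ.1 0) (λ.0) (λ.0))
  →7  (λ.(λ.0) 0) ((λ.λ.λ.1 0) (λ.0) (λ.0))
  →8  (λ.0) ((λ.λ.λ.1 0) (λ.0) (λ.0))
  →9  (λ.λ.λ.1 0) (λ.0) (λ.0)
  →10  (λ.λ.1 0) (λ.0)
  →11  λ.(λ.0) 0
  →12  λ.0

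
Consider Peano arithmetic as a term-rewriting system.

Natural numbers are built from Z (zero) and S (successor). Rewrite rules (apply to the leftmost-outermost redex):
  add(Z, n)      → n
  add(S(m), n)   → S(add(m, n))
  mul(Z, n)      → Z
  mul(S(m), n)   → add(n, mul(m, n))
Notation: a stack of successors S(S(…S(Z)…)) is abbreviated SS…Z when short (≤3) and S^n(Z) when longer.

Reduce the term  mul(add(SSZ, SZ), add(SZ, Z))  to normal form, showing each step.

  start: mul(add(SSZ, SZ), add(SZ, Z))
  [1] mul(S(add(SZ, SZ)), add(SZ, Z))
  [2] add(add(SZ, Z), mul(add(SZ, SZ), add(SZ, Z)))
  [3] add(S(add(Z, Z)), mul(add(SZ, SZ), add(SZ, Z)))
  [4] S(add(add(Z, Z), mul(add(SZ, SZ), add(SZ, Z))))
  [5] S(add(Z, mul(add(SZ, SZ), add(SZ, Z))))
  [6] S(mul(add(SZ, SZ), add(SZ, Z)))
  [7] S(mul(S(add(Z, SZ)), add(SZ, Z)))
  [8] S(add(add(SZ, Z), mul(add(Z, SZ), add(SZ, Z))))
  [9] S(add(S(add(Z, Z)), mul(add(Z, SZ), add(SZ, Z))))
  [10] S(S(add(add(Z, Z), mul(add(Z, SZ), add(SZ, Z)))))
  [11] S(S(add(Z, mul(add(Z, SZ), add(SZ, Z)))))
  [12] S(S(mul(add(Z, SZ), add(SZ, Z))))
  [13] S(S(mul(SZ, add(SZ, Z))))
  [14] S(S(add(add(SZ, Z), mul(Z, add(SZ, Z)))))
  [15] S(S(add(S(add(Z, Z)), mul(Z, add(SZ, Z)))))
  [16] S(S(S(add(add(Z, Z), mul(Z, add(SZ, Z))))))
  [17] S(S(S(add(Z, mul(Z, add(SZ, Z))))))
  [18] S(S(S(mul(Z, add(SZ, Z)))))
  [19] SSSZ

Answer: normal form = SSSZ  (in 19 steps)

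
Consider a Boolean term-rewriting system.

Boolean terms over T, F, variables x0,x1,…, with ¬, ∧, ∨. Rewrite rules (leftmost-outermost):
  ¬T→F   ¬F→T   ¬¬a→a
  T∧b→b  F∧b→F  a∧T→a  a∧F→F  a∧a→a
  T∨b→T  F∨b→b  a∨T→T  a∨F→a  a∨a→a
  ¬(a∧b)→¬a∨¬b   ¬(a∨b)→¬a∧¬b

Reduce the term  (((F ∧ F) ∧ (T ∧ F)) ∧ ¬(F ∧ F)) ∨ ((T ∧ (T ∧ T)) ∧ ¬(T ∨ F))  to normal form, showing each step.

  start: (((F ∧ F) ∧ (T ∧ F)) ∧ ¬(F ∧ F)) ∨ ((T ∧ (T ∧ T)) ∧ ¬(T ∨ F))
  step 1: ((F ∧ (T ∧ F)) ∧ ¬(F ∧ F)) ∨ ((T ∧ (T ∧ T)) ∧ ¬(T ∨ F))
  step 2: (F ∧ ¬(F ∧ F)) ∨ ((T ∧ (T ∧ T)) ∧ ¬(T ∨ F))
  step 3: F ∨ ((T ∧ (T ∧ T)) ∧ ¬(T ∨ F))
  step 4: (T ∧ (T ∧ T)) ∧ ¬(T ∨ F)
  step 5: (T ∧ T) ∧ ¬(T ∨ F)
  step 6: T ∧ ¬(T ∨ F)
  step 7: ¬(T ∨ F)
  step 8: ¬T ∧ ¬F
  step 9: F ∧ ¬F
  step 10: F

Answer: normal form = F  (in 10 steps)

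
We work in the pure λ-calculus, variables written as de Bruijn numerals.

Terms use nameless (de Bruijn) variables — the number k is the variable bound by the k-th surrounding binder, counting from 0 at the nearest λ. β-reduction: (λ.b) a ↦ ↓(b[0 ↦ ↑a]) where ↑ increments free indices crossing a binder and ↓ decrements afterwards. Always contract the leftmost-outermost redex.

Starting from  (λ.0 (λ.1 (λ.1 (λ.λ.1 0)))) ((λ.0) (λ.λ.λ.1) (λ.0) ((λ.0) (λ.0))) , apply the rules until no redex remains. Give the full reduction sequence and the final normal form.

  start: (λ.0 (λ.1 (λ.1 (λ.λ.1 0)))) ((λ.0) (λ.λ.λ.1) (λ.0) ((λ.0) (λ.0)))
  [1] (λ.0) (λ.λ.λ.1) (λ.0) ((λ.0) (λ.0)) (λ.(λ.0) (λ.λ.λ.1) (λ.0) ((λ.0) (λ.0)) (λ.1 (λ.λ.1 0)))
  [2] (λ.λ.λ.1) (λ.0) ((λ.0) (λ.0)) (λ.(λ.0) (λ.λ.λ.1) (λ.0) ((λ.0) (λ.0)) (λ.1 (λ.λ.1 0)))
  [3] (λ.λ.1) ((λ.0) (λ.0)) (λ.(λ.0) (λ.λ.λ.1) (λ.0) ((λ.0) (λ.0)) (λ.1 (λ.λ.1 0)))
  [4] (λ.(λ.0) (λ.0)) (λ.(λ.0) (λ.λ.λ.1) (λ.0) ((λ.0) (λ.0)) (λ.1 (λ.λ.1 0)))
  [5] (λ.0) (λ.0)
  [6] λ.0

Answer: normal form = λ.0  (in 6 steps)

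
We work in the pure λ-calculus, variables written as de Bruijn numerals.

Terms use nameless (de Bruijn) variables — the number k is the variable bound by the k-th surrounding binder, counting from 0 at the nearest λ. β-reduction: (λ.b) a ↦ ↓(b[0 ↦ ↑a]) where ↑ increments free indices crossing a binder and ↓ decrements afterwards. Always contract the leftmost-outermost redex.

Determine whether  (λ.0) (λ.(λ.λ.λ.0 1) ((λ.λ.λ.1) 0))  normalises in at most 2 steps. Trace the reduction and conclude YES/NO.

Answer: YES — reaches normal form λ.λ.λ.0 1 in 2 ≤ 2 steps

Derivation:
  start: (λ.0) (λ.(λ.λ.λ.0 1) ((λ.λ.λ.1) 0))
  step 1: λ.(λ.λ.λ.0 1) ((λ.λ.λ.1) 0)
  step 2: λ.λ.λ.0 1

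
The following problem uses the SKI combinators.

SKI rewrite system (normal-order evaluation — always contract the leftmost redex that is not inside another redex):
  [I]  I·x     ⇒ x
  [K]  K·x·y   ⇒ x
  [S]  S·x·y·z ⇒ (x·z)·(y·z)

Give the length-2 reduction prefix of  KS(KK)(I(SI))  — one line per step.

Answer: after 2 steps: S(SI)

Reduction:
  start: KS(KK)(I(SI))
  [1] S(I(SI))
  [2] S(SI)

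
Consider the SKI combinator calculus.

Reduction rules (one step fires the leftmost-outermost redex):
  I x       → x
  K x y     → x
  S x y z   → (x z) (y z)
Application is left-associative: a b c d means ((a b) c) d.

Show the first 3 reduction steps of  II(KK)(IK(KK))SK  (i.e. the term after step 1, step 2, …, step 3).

  start: II(KK)(IK(KK))SK
  [1] I(KK)(IK(KK))SK
  [2] KK(IK(KK))SK
  [3] KSK

Answer: after 3 steps: KSK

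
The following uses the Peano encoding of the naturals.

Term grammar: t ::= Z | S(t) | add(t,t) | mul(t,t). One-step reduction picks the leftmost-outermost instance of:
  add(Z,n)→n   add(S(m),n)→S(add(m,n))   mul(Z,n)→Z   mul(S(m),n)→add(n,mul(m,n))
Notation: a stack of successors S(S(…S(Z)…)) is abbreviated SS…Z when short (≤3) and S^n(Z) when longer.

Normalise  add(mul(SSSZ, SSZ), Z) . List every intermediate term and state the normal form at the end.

  start: add(mul(SSSZ, SSZ), Z)
  step 1: add(add(SSZ, mul(SSZ, SSZ)), Z)
  step 2: add(S(add(SZ, mul(SSZ, SSZ))), Z)
  step 3: S(add(add(SZ, mul(SSZ, SSZ)), Z))
  step 4: S(add(S(add(Z, mul(SSZ, SSZ))), Z))
  step 5: S(S(add(add(Z, mul(SSZ, SSZ)), Z)))
  step 6: S(S(add(mul(SSZ, SSZ), Z)))
  step 7: S(S(add(add(SSZ, mul(SZ, SSZ)), Z)))
  step 8: S(S(add(S(add(SZ, mul(SZ, SSZ))), Z)))
  step 9: S(S(S(add(add(SZ, mul(SZ, SSZ)), Z))))
  step 10: S(S(S(add(S(add(Z, mul(SZ, SSZ))), Z))))
  step 11: S(S(S(S(add(add(Z, mul(SZ, SSZ)), Z)))))
  step 12: S(S(S(S(add(mul(SZ, SSZ), Z)))))
  step 13: S(S(S(S(add(add(SSZ, mul(Z, SSZ)), Z)))))
  step 14: S(S(S(S(add(S(add(SZ, mul(Z, SSZ))), Z)))))
  step 15: S(S(S(S(S(add(add(SZ, mul(Z, SSZ)), Z))))))
  step 16: S(S(S(S(S(add(S(add(Z, mul(Z, SSZ))), Z))))))
  step 17: S(S(S(S(S(S(add(add(Z, mul(Z, SSZ)), Z)))))))
  step 18: S(S(S(S(S(S(add(mul(Z, SSZ), Z)))))))
  step 19: S(S(S(S(S(S(add(Z, Z)))))))
  step 20: S^6(Z)

Answer: normal form = S^6(Z)  (in 20 steps)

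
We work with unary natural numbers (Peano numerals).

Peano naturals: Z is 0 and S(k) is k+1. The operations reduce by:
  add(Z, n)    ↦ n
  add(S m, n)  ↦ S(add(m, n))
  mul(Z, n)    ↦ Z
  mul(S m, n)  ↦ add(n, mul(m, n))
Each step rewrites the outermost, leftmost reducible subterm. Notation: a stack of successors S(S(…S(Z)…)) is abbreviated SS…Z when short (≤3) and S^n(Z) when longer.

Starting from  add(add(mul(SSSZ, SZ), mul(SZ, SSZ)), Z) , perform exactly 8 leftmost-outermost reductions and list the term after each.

  start: add(add(mul(SSSZ, SZ), mul(SZ, SSZ)), Z)
  →1  add(add(add(SZ, mul(SSZ, SZ)), mul(SZ, SSZ)), Z)
  →2  add(add(S(add(Z, mul(SSZ, SZ))), mul(SZ, SSZ)), Z)
  →3  add(S(add(add(Z, mul(SSZ, SZ)), mul(SZ, SSZ))), Z)
  →4  S(add(add(add(Z, mul(SSZ, SZ)), mul(SZ, SSZ)), Z))
  →5  S(add(add(mul(SSZ, SZ), mul(SZ, SSZ)), Z))
  →6  S(add(add(add(SZ, mul(SZ, SZ)), mul(SZ, SSZ)), Z))
  →7  S(add(add(S(add(Z, mul(SZ, SZ))), mul(SZ, SSZ)), Z))
  →8  S(add(S(add(add(Z, mul(SZ, SZ)), mul(SZ, SSZ))), Z))

Answer: after 8 steps: S(add(S(add(add(Z, mul(SZ, SZ)), mul(SZ, SSZ))), Z))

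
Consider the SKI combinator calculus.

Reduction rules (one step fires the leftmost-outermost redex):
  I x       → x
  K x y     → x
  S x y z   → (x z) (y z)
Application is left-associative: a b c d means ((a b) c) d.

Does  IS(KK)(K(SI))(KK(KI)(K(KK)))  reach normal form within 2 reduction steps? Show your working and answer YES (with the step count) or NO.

  start: IS(KK)(K(SI))(KK(KI)(K(KK)))
  →1  S(KK)(K(SI))(KK(KI)(K(KK)))
  →2  KK(KK(KI)(K(KK)))(K(SI)(KK(KI)(K(KK))))

Answer: NO — after 2 steps the term is KK(KK(KI)(K(KK)))(K(SI)(KK(KI)(K(KK)))), not yet normal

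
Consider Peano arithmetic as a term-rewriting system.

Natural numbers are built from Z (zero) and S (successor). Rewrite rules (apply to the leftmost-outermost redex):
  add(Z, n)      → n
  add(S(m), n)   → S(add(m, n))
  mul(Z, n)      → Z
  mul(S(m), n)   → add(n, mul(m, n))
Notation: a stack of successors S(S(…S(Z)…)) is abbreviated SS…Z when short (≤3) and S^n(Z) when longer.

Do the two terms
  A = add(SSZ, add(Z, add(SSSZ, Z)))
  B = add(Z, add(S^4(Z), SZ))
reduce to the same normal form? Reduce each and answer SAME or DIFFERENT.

Answer: SAME — A ⇓ S^5(Z), B ⇓ S^5(Z)

Derivation:
Term A:
  start: add(SSZ, add(Z, add(SSSZ, Z)))
  →1  S(add(SZ, add(Z, add(SSSZ, Z))))
  →2  S(S(add(Z, add(Z, add(SSSZ, Z)))))
  →3  S(S(add(Z, add(SSSZ, Z))))
  →4  S(S(add(SSSZ, Z)))
  →5  S(S(S(add(SSZ, Z))))
  →6  S(S(S(S(add(SZ, Z)))))
  →7  S(S(S(S(S(add(Z, Z))))))
  →8  S^5(Z)

Term B:
  start: add(Z, add(S^4(Z), SZ))
  →1  add(S^4(Z), SZ)
  →2  S(add(SSSZ, SZ))
  →3  S(S(add(SSZ, SZ)))
  →4  S(S(S(add(SZ, SZ))))
  →5  S(S(S(S(add(Z, SZ)))))
  →6  S^5(Z)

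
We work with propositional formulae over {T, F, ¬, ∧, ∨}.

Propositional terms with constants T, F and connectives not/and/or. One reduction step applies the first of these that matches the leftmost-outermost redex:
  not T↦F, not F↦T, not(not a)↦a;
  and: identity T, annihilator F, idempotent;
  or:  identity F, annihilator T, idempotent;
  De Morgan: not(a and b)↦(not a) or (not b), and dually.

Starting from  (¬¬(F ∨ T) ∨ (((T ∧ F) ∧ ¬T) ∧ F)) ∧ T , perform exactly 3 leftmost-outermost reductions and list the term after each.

  start: (¬¬(F ∨ T) ∨ (((T ∧ F) ∧ ¬T) ∧ F)) ∧ T
  step 1: ¬¬(F ∨ T) ∨ (((T ∧ F) ∧ ¬T) ∧ F)
  step 2: (F ∨ T) ∨ (((T ∧ F) ∧ ¬T) ∧ F)
  step 3: T ∨ (((T ∧ F) ∧ ¬T) ∧ F)

Answer: after 3 steps: T ∨ (((T ∧ F) ∧ ¬T) ∧ F)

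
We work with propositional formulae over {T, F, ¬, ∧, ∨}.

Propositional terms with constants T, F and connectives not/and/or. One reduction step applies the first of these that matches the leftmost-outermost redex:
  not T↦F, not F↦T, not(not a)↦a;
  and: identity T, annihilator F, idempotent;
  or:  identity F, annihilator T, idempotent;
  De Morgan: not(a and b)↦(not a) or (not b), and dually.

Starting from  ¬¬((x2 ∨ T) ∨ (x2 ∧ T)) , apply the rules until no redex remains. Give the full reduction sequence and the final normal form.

  start: ¬¬((x2 ∨ T) ∨ (x2 ∧ T))
  [1] (x2 ∨ T) ∨ (x2 ∧ T)
  [2] T ∨ (x2 ∧ T)
  [3] T

Answer: normal form = T  (in 3 steps)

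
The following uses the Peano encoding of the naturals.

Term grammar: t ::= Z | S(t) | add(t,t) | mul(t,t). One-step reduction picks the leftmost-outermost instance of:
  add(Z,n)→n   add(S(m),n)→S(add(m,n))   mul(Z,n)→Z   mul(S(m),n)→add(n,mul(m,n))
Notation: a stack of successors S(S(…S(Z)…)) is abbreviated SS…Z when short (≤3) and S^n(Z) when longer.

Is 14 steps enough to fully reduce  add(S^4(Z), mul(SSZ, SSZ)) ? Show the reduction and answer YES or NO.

  start: add(S^4(Z), mul(SSZ, SSZ))
  [1] S(add(SSSZ, mul(SSZ, SSZ)))
  [2] S(S(add(SSZ, mul(SSZ, SSZ))))
  [3] S(S(S(add(SZ, mul(SSZ, SSZ)))))
  [4] S(S(S(S(add(Z, mul(SSZ, SSZ))))))
  [5] S(S(S(S(mul(SSZ, SSZ)))))
  [6] S(S(S(S(add(SSZ, mul(SZ, SSZ))))))
  [7] S(S(S(S(S(add(SZ, mul(SZ, SSZ)))))))
  [8] S(S(S(S(S(S(add(Z, mul(SZ, SSZ))))))))
  [9] S(S(S(S(S(S(mul(SZ, SSZ)))))))
  [10] S(S(S(S(S(S(add(SSZ, mul(Z, SSZ))))))))
  [11] S(S(S(S(S(S(S(add(SZ, mul(Z, SSZ)))))))))
  [12] S(S(S(S(S(S(S(S(add(Z, mul(Z, SSZ))))))))))
  [13] S(S(S(S(S(S(S(S(mul(Z, SSZ)))))))))
  [14] S^8(Z)

Answer: YES — reaches normal form S^8(Z) in 14 ≤ 14 steps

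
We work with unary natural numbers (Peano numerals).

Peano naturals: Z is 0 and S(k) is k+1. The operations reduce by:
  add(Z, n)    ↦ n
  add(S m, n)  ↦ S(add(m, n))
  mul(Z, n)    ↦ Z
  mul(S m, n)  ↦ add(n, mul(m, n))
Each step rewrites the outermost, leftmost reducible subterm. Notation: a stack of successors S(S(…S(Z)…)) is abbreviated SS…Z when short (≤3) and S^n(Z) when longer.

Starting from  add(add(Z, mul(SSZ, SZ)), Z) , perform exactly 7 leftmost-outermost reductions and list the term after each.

  start: add(add(Z, mul(SSZ, SZ)), Z)
  step 1: add(mul(SSZ, SZ), Z)
  step 2: add(add(SZ, mul(SZ, SZ)), Z)
  step 3: add(S(add(Z, mul(SZ, SZ))), Z)
  step 4: S(add(add(Z, mul(SZ, SZ)), Z))
  step 5: S(add(mul(SZ, SZ), Z))
  step 6: S(add(add(SZ, mul(Z, SZ)), Z))
  step 7: S(add(S(add(Z, mul(Z, SZ))), Z))

Answer: after 7 steps: S(add(S(add(Z, mul(Z, SZ))), Z))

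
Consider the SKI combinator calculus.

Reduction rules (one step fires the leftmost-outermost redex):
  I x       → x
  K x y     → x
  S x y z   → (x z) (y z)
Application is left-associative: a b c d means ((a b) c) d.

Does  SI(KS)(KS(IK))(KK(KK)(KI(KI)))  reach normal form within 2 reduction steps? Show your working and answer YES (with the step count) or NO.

Answer: NO — after 2 steps the term is KS(IK)(KS(KS(IK)))(KK(KK)(KI(KI))), not yet normal

Working:
  start: SI(KS)(KS(IK))(KK(KK)(KI(KI)))
  →1  I(KS(IK))(KS(KS(IK)))(KK(KK)(KI(KI)))
  →2  KS(IK)(KS(KS(IK)))(KK(KK)(KI(KI)))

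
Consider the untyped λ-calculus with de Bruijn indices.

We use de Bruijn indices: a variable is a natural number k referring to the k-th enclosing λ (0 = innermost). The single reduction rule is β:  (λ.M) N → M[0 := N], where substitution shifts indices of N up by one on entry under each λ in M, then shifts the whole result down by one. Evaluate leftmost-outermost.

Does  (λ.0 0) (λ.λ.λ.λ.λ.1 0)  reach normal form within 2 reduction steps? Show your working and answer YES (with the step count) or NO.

Answer: YES — reaches normal form λ.λ.λ.λ.1 0 in 2 ≤ 2 steps

Reduction:
  start: (λ.0 0) (λ.λ.λ.λ.λ.1 0)
  step 1: (λ.λ.λ.λ.λ.1 0) (λ.λ.λ.λ.λ.1 0)
  step 2: λ.λ.λ.λ.1 0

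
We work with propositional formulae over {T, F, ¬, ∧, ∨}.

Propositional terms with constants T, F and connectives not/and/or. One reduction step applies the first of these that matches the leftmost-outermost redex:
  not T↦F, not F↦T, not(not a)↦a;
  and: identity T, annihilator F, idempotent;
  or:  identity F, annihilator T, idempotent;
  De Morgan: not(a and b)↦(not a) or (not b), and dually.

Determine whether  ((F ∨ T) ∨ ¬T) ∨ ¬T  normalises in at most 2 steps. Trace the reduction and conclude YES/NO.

  start: ((F ∨ T) ∨ ¬T) ∨ ¬T
  step 1: (T ∨ ¬T) ∨ ¬T
  step 2: T ∨ ¬T

Answer: NO — after 2 steps the term is T ∨ ¬T, not yet normal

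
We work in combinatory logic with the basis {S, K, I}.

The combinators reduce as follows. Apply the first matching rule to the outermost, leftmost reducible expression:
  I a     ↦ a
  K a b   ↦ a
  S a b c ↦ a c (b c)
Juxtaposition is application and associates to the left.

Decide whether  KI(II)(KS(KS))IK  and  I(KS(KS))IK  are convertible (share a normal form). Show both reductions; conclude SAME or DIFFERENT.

Term A:
  start: KI(II)(KS(KS))IK
  step 1: I(KS(KS))IK
  step 2: KS(KS)IK
  step 3: SIK

Term B:
  start: I(KS(KS))IK
  step 1: KS(KS)IK
  step 2: SIK

Answer: SAME — A ⇓ SIK, B ⇓ SIK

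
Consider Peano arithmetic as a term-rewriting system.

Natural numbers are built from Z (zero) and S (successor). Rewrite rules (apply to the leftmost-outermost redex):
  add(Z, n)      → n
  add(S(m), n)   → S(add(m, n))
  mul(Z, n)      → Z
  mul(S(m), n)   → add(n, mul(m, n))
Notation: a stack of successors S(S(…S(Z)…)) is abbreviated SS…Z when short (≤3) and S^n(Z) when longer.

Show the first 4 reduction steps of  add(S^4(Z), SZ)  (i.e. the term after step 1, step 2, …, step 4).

  start: add(S^4(Z), SZ)
  →1  S(add(SSSZ, SZ))
  →2  S(S(add(SSZ, SZ)))
  →3  S(S(S(add(SZ, SZ))))
  →4  S(S(S(S(add(Z, SZ)))))

Answer: after 4 steps: S(S(S(S(add(Z, SZ)))))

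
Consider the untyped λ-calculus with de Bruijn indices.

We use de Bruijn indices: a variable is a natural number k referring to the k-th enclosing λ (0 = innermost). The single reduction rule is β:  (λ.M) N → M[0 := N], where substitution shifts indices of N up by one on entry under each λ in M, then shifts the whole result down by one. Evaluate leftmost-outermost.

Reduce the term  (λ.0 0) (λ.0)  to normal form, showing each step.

Answer: normal form = λ.0  (in 2 steps)

Reduction:
  start: (λ.0 0) (λ.0)
  →1  (λ.0) (λ.0)
  →2  λ.0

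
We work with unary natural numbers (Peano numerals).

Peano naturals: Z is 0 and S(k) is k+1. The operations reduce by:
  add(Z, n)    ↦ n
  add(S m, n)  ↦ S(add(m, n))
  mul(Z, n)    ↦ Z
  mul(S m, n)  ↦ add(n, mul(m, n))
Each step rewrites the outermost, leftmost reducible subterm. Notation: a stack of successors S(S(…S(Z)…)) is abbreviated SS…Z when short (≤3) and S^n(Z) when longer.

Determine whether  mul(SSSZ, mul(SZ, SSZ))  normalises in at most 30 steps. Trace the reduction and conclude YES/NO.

Answer: YES — reaches normal form S^6(Z) in 28 ≤ 30 steps

Derivation:
  start: mul(SSSZ, mul(SZ, SSZ))
  step 1: add(mul(SZ, SSZ), mul(SSZ, mul(SZ, SSZ)))
  step 2: add(add(SSZ, mul(Z, SSZ)), mul(SSZ, mul(SZ, SSZ)))
  step 3: add(S(add(SZ, mul(Z, SSZ))), mul(SSZ, mul(SZ, SSZ)))
  step 4: S(add(add(SZ, mul(Z, SSZ)), mul(SSZ, mul(SZ, SSZ))))
  step 5: S(add(S(add(Z, mul(Z, SSZ))), mul(SSZ, mul(SZ, SSZ))))
  step 6: S(S(add(add(Z, mul(Z, SSZ)), mul(SSZ, mul(SZ, SSZ)))))
  step 7: S(S(add(mul(Z, SSZ), mul(SSZ, mul(SZ, SSZ)))))
  step 8: S(S(add(Z, mul(SSZ, mul(SZ, SSZ)))))
  step 9: S(S(mul(SSZ, mul(SZ, SSZ))))
  step 10: S(S(add(mul(SZ, SSZ), mul(SZ, mul(SZ, SSZ)))))
  step 11: S(S(add(add(SSZ, mul(Z, SSZ)), mul(SZ, mul(SZ, SSZ)))))
  step 12: S(S(add(S(add(SZ, mul(Z, SSZ))), mul(SZ, mul(SZ, SSZ)))))
  step 13: S(S(S(add(add(SZ, mul(Z, SSZ)), mul(SZ, mul(SZ, SSZ))))))
  step 14: S(S(S(add(S(add(Z, mul(Z, SSZ))), mul(SZ, mul(SZ, SSZ))))))
  step 15: S(S(S(S(add(add(Z, mul(Z, SSZ)), mul(SZ, mul(SZ, SSZ)))))))
  step 16: S(S(S(S(add(mul(Z, SSZ), mul(SZ, mul(SZ, SSZ)))))))
  step 17: S(S(S(S(add(Z, mul(SZ, mul(SZ, SSZ)))))))
  step 18: S(S(S(S(mul(SZ, mul(SZ, SSZ))))))
  step 19: S(S(S(S(add(mul(SZ, SSZ), mul(Z, mul(SZ, SSZ)))))))
  step 20: S(S(S(S(add(add(SSZ, mul(Z, SSZ)), mul(Z, mul(SZ, SSZ)))))))
  step 21: S(S(S(S(add(S(add(SZ, mul(Z, SSZ))), mul(Z, mul(SZ, SSZ)))))))
  step 22: S(S(S(S(S(add(add(SZ, mul(Z, SSZ)), mul(Z, mul(SZ, SSZ))))))))
  step 23: S(S(S(S(S(add(S(add(Z, mul(Z, SSZ))), mul(Z, mul(SZ, SSZ))))))))
  step 24: S(S(S(S(S(S(add(add(Z, mul(Z, SSZ)), mul(Z, mul(SZ, SSZ)))))))))
  step 25: S(S(S(S(S(S(add(mul(Z, SSZ), mul(Z, mul(SZ, SSZ)))))))))
  step 26: S(S(S(S(S(S(add(Z, mul(Z, mul(SZ, SSZ)))))))))
  step 27: S(S(S(S(S(S(mul(Z, mul(SZ, SSZ))))))))
  step 28: S^6(Z)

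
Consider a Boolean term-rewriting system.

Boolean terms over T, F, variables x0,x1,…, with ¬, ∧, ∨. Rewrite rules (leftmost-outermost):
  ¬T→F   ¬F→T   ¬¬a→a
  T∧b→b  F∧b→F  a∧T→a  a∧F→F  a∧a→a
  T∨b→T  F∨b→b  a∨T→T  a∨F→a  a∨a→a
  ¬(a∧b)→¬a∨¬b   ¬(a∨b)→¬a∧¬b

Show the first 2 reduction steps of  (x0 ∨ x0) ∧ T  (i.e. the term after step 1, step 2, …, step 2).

  start: (x0 ∨ x0) ∧ T
  [1] x0 ∨ x0
  [2] x0

Answer: after 2 steps: x0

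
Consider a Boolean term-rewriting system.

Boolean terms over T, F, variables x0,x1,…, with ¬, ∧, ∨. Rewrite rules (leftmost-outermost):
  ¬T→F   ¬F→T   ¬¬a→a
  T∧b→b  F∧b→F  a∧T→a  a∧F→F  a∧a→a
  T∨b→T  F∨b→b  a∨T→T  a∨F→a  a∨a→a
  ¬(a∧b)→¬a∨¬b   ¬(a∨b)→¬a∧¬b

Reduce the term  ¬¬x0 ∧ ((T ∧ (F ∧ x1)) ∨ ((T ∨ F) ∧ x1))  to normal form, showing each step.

Answer: normal form = x0 ∧ x1  (in 6 steps)

Derivation:
  start: ¬¬x0 ∧ ((T ∧ (F ∧ x1)) ∨ ((T ∨ F) ∧ x1))
  step 1: x0 ∧ ((T ∧ (F ∧ x1)) ∨ ((T ∨ F) ∧ x1))
  step 2: x0 ∧ ((F ∧ x1) ∨ ((T ∨ F) ∧ x1))
  step 3: x0 ∧ (F ∨ ((T ∨ F) ∧ x1))
  step 4: x0 ∧ ((T ∨ F) ∧ x1)
  step 5: x0 ∧ (T ∧ x1)
  step 6: x0 ∧ x1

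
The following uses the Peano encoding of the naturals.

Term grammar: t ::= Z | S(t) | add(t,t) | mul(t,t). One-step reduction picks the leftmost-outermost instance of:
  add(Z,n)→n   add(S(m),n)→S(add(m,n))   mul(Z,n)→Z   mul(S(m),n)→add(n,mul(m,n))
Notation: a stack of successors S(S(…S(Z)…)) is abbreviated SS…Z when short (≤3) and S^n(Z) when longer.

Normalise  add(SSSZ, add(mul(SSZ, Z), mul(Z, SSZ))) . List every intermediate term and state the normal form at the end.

  start: add(SSSZ, add(mul(SSZ, Z), mul(Z, SSZ)))
  [1] S(add(SSZ, add(mul(SSZ, Z), mul(Z, SSZ))))
  [2] S(S(add(SZ, add(mul(SSZ, Z), mul(Z, SSZ)))))
  [3] S(S(S(add(Z, add(mul(SSZ, Z), mul(Z, SSZ))))))
  [4] S(S(S(add(mul(SSZ, Z), mul(Z, SSZ)))))
  [5] S(S(S(add(add(Z, mul(SZ, Z)), mul(Z, SSZ)))))
  [6] S(S(S(add(mul(SZ, Z), mul(Z, SSZ)))))
  [7] S(S(S(add(add(Z, mul(Z, Z)), mul(Z, SSZ)))))
  [8] S(S(S(add(mul(Z, Z), mul(Z, SSZ)))))
  [9] S(S(S(add(Z, mul(Z, SSZ)))))
  [10] S(S(S(mul(Z, SSZ))))
  [11] SSSZ

Answer: normal form = SSSZ  (in 11 steps)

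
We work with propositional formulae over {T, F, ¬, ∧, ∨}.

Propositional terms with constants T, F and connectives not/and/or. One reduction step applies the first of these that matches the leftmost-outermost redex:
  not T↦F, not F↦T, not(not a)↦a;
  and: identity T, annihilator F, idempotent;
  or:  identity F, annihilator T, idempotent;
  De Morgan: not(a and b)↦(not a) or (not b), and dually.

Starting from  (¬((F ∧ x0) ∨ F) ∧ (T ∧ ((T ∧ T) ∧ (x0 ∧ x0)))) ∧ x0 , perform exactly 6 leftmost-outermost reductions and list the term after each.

Answer: after 6 steps: (T ∧ (T ∧ ((T ∧ T) ∧ (x0 ∧ x0)))) ∧ x0

Working:
  start: (¬((F ∧ x0) ∨ F) ∧ (T ∧ ((T ∧ T) ∧ (x0 ∧ x0)))) ∧ x0
  →1  ((¬(F ∧ x0) ∧ ¬F) ∧ (T ∧ ((T ∧ T) ∧ (x0 ∧ x0)))) ∧ x0
  →2  (((¬F ∨ ¬x0) ∧ ¬F) ∧ (T ∧ ((T ∧ T) ∧ (x0 ∧ x0)))) ∧ x0
  →3  (((T ∨ ¬x0) ∧ ¬F) ∧ (T ∧ ((T ∧ T) ∧ (x0 ∧ x0)))) ∧ x0
  →4  ((T ∧ ¬F) ∧ (T ∧ ((T ∧ T) ∧ (x0 ∧ x0)))) ∧ x0
  →5  (¬F ∧ (T ∧ ((T ∧ T) ∧ (x0 ∧ x0)))) ∧ x0
  →6  (T ∧ (T ∧ ((T ∧ T) ∧ (x0 ∧ x0)))) ∧ x0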